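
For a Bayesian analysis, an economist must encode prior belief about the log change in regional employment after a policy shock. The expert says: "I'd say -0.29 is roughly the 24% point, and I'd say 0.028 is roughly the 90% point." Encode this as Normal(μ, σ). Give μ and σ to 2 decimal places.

The p-quantile of Normal(μ,σ) is μ + z_p·σ, with z_{0.24} = -0.7063 and z_{0.9} = 1.282.
Eliminate σ: μ = (z₂·x₁ − z₁·x₂)/(z₂ − z₁) = (1.282·-0.29 − (-0.7063)·0.028)/1.988 = -0.18.
Then σ = (x₂ − x₁)/(z₂ − z₁) = (0.028 − -0.29)/1.988 = 0.16.

μ = -0.18, σ = 0.16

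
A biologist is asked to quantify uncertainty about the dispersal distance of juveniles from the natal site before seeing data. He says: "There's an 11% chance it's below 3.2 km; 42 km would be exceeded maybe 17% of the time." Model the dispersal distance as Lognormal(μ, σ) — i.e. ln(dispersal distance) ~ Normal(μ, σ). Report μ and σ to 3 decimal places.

If T ~ Lognormal(μ,σ) then ln T ~ Normal(μ,σ), so the p-quantile of ln T is μ + z_p·σ.
ln(3.2) = 1.163 and ln(42) = 3.738; z_{0.11} = -1.227, z_{0.83} = 0.9542.
σ = (3.738 − 1.163)/(0.9542 − (-1.227)) = 1.181.
μ = 1.163 − (-1.227)·1.181 = 2.611.

μ ≈ 2.611, σ ≈ 1.181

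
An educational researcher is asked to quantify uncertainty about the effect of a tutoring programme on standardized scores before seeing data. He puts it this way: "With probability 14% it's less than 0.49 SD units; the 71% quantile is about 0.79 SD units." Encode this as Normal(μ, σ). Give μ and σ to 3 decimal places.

For Normal(μ,σ), the p-quantile is μ + z_p·σ. Here z_{0.14} = -1.08, z_{0.71} = 0.5534.
So 0.49 = μ − 1.08σ and 0.79 = μ + 0.5534σ.
Subtracting: σ = (0.79 − 0.49)/(0.5534 − (-1.08)) = 0.184.
Then μ = 0.49 − (-1.08)·0.184 = 0.688.

μ = 0.688, σ = 0.184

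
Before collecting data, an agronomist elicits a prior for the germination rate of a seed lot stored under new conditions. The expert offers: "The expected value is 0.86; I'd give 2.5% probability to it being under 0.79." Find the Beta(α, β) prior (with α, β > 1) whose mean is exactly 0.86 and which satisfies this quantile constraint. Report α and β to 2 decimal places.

α ≈ 95.60, β ≈ 15.56

With mean 0.86 fixed, write α = 0.86s, β = 0.14s where s = α+β.
Need P(θ < 0.79) = 0.025 under Beta(0.86s, 0.14s). Normal approximation: (q−m)/√(m(1−m)/s) ≈ z_{0.025} = -1.96, so s ≈ 0.86·0.14·(-1.96)²/(0.79−0.86)² = 94.4.
At s = 94.4: P(θ<0.79) ≈ 0.035. Adjusting to match 0.025 gives s ≈ 111.16.
So α = 0.86·111.16 ≈ 95.60, β = 0.14·111.16 ≈ 15.56.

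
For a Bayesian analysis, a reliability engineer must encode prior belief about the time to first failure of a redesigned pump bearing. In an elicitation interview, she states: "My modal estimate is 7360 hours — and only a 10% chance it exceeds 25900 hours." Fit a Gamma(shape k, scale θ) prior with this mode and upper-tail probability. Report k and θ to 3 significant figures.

Gamma(k,θ) with k>1 has mode (k−1)θ, so θ = 7360/(k−1).
Need P(X < 25900) = 0.9 with θ tied to k this way. Start at k = 2, θ = 7360: P(X<25900) ≈ 0.866.
Too low — raise k to concentrate. Iterating converges to k ≈ 2.18.
Then θ = 7360/(2.18−1) ≈ 6230.

k ≈ 2.18, θ ≈ 6230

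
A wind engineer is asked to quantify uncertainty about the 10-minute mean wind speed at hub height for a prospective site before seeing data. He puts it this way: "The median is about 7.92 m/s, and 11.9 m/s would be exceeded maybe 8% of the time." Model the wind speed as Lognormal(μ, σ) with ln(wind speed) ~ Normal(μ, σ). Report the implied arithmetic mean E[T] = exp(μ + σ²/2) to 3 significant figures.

If T ~ Lognormal(μ,σ) then ln T ~ Normal(μ,σ), so the p-quantile of ln T is μ + z_p·σ.
ln(7.92) = 2.069 and ln(11.9) = 2.477; z_{0.5} = 0, z_{0.92} = 1.405.
σ = (2.477 − 2.069)/(1.405 − (0)) = 0.290.
μ = 2.069 − (0)·0.290 = 2.069.
E[T] = exp(μ + σ²/2) = exp(2.069 + 0.0420) = 8.26 m/s.

E[T] ≈ 8.26 m/s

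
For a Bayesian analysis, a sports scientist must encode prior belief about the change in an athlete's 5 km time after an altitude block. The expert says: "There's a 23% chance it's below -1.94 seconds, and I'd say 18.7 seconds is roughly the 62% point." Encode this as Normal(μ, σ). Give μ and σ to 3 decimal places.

For Normal(μ,σ), the p-quantile is μ + z_p·σ. Here z_{0.23} = -0.7388, z_{0.62} = 0.3055.
So -1.94 = μ − 0.7388σ and 18.7 = μ + 0.3055σ.
Subtracting: σ = (18.7 − -1.94)/(0.3055 − (-0.7388)) = 19.764.
Then μ = -1.94 − (-0.7388)·19.764 = 12.663.

μ = 12.663, σ = 19.764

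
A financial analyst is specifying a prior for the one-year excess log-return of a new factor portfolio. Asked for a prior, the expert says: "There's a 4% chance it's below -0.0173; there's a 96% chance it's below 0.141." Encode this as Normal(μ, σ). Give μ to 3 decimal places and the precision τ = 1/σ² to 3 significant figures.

μ = 0.062, τ = 489

The p-quantile of Normal(μ,σ) is μ + z_p·σ, with z_{0.04} = -1.751 and z_{0.96} = 1.751.
Eliminate σ: μ = (z₂·x₁ − z₁·x₂)/(z₂ − z₁) = (1.751·-0.0173 − (-1.751)·0.141)/3.501 = 0.062.
Then σ = (x₂ − x₁)/(z₂ − z₁) = (0.141 − -0.0173)/3.501 = 0.045.
Precision τ = 1/σ² = 1/0.04521² = 489.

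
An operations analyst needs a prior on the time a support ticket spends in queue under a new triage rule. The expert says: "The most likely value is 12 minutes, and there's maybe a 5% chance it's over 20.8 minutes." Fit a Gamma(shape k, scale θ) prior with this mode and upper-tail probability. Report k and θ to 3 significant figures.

Gamma(k,θ) with k>1 has mode (k−1)θ, so θ = 12/(k−1).
Need P(X < 20.8) = 0.95 with θ tied to k this way. Start at k = 2, θ = 12: P(X<20.8) ≈ 0.517.
Too low — raise k to concentrate. Iterating converges to k ≈ 10.2.
Then θ = 12/(10.2−1) ≈ 1.3.

k ≈ 10.2, θ ≈ 1.3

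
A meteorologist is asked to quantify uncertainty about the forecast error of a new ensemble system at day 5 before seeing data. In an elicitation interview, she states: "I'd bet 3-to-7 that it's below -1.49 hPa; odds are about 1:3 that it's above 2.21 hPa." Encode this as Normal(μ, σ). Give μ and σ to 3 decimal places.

The p-quantile of Normal(μ,σ) is μ + z_p·σ, with z_{0.3} = -0.5244 and z_{0.75} = 0.6745.
Eliminate σ: μ = (z₂·x₁ − z₁·x₂)/(z₂ − z₁) = (0.6745·-1.49 − (-0.5244)·2.21)/1.199 = 0.128.
Then σ = (x₂ − x₁)/(z₂ − z₁) = (2.21 − -1.49)/1.199 = 3.086.

μ = 0.128, σ = 3.086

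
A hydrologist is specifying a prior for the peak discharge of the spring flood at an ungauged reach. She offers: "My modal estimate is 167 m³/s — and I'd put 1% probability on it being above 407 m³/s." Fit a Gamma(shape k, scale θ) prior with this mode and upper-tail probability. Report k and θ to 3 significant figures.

Gamma(k,θ) with k>1 has mode (k−1)θ, so θ = 167/(k−1).
Need P(X < 407) = 0.99 with θ tied to k this way. Start at k = 2, θ = 167: P(X<407) ≈ 0.700.
Too low — raise k to concentrate. Iterating converges to k ≈ 6.95.
Then θ = 167/(6.95−1) ≈ 28.1.

k ≈ 6.95, θ ≈ 28.1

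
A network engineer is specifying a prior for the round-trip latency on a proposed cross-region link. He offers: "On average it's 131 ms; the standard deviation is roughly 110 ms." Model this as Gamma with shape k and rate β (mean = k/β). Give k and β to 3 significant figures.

For Gamma(k, rate β): mean = k/β, variance = k/β², so CV = 1/√k.
CV = SD/mean = 110/131 = 0.8397, hence k = 1/CV² = 1.42.
Then β = k/mean = 1.42/131 = 0.0108.

k ≈ 1.42, β ≈ 0.0108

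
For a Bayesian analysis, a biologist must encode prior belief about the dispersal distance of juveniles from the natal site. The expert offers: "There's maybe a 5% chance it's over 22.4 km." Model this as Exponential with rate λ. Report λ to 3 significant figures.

P(T > 22.4) = e^(−λ·22.4) = 0.05, so λ = −ln(0.05)/22.4 = 0.134.

λ ≈ 0.134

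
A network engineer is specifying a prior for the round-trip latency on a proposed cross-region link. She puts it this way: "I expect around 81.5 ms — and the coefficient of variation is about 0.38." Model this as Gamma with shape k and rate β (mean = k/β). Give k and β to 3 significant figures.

For Gamma(k, rate β): mean = k/β, variance = k/β², so CV = 1/√k.
CV = 0.38, hence k = 1/CV² = 6.93.
Then β = k/mean = 6.93/81.5 = 0.085.

k ≈ 6.93, β ≈ 0.085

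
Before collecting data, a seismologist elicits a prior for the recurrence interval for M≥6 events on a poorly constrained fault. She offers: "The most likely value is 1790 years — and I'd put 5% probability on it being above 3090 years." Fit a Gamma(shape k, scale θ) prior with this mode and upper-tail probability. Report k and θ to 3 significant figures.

Gamma(k,θ) with k>1 has mode (k−1)θ, so θ = 1790/(k−1).
Need P(X < 3090) = 0.95 with θ tied to k this way. Start at k = 2, θ = 1790: P(X<3090) ≈ 0.515.
Too low — raise k to concentrate. Iterating converges to k ≈ 10.4.
Then θ = 1790/(10.4−1) ≈ 191.

k ≈ 10.4, θ ≈ 191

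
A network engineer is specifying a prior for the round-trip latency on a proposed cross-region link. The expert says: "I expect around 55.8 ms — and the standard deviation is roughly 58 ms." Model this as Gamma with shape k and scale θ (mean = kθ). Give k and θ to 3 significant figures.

k ≈ 0.926, θ ≈ 60.3

For Gamma(k, scale θ): mean = kθ, variance = kθ², so CV = 1/√k.
CV = SD/mean = 58/55.8 = 1.039, hence k = 1/CV² = 0.926.
Then θ = mean/k = 55.8/0.926 = 60.3.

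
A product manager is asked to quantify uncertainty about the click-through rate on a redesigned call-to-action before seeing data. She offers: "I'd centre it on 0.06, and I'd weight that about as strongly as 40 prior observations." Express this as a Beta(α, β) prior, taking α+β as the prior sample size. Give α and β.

Under the effective-sample-size interpretation, Beta(α, β) has prior mean α/(α+β) and prior sample size α+β.
So α+β = 40 and α/(α+β) = 0.06, giving α = 0.06·40 = 2.4 and β = 40 − 2.4 = 37.6.

α = 2.4, β = 37.6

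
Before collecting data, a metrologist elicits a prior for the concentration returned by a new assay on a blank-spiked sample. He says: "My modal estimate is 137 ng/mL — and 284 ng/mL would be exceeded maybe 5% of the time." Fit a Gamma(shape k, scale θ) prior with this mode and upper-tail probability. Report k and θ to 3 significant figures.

k ≈ 6.2, θ ≈ 26.3

Gamma(k,θ) with k>1 has mode (k−1)θ, so θ = 137/(k−1).
Need P(X < 284) = 0.95 with θ tied to k this way. Start at k = 2, θ = 137: P(X<284) ≈ 0.613.
Too low — raise k to concentrate. Iterating converges to k ≈ 6.2.
Then θ = 137/(6.2−1) ≈ 26.3.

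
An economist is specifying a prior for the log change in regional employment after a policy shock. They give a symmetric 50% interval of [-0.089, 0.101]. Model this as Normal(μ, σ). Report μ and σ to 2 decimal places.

μ = 0.01, σ = 0.14

A symmetric 50% interval runs μ ± z·σ with z = 0.6745.
Half-width = 0.095, so σ = 0.095/0.6745 = 0.14.
μ is the interval midpoint, 0.01.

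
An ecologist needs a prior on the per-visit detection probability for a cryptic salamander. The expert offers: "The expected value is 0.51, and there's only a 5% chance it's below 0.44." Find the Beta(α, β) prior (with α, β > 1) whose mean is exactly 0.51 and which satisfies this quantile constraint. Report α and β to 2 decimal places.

α ≈ 70.10, β ≈ 67.35

With mean 0.51 fixed, write α = 0.51s, β = 0.49s where s = α+β.
Need P(θ < 0.44) = 0.05 under Beta(0.51s, 0.49s). Normal approximation: (q−m)/√(m(1−m)/s) ≈ z_{0.05} = -1.64, so s ≈ 0.51·0.49·(-1.64)²/(0.44−0.51)² = 138.0.
At s = 138.0: P(θ<0.44) ≈ 0.050. Adjusting to match 0.05 gives s ≈ 137.45.
So α = 0.51·137.45 ≈ 70.10, β = 0.49·137.45 ≈ 67.35.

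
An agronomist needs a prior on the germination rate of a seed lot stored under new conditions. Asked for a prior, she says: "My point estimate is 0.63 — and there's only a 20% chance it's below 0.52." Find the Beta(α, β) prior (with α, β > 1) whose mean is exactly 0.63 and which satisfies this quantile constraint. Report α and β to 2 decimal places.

α ≈ 8.35, β ≈ 4.91

With mean 0.63 fixed, write α = 0.63s, β = 0.37s where s = α+β.
Need P(θ < 0.52) = 0.2 under Beta(0.63s, 0.37s). Normal approximation: (q−m)/√(m(1−m)/s) ≈ z_{0.2} = -0.842, so s ≈ 0.63·0.37·(-0.842)²/(0.52−0.63)² = 13.6.
At s = 13.6: P(θ<0.52) ≈ 0.197. Adjusting to match 0.2 gives s ≈ 13.26.
So α = 0.63·13.26 ≈ 8.35, β = 0.37·13.26 ≈ 4.91.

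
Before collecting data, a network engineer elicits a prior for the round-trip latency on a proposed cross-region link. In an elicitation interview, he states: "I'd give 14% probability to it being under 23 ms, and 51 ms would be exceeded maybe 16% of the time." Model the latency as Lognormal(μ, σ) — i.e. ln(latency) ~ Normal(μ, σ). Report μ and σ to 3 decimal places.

If T ~ Lognormal(μ,σ) then ln T ~ Normal(μ,σ), so the p-quantile of ln T is μ + z_p·σ.
ln(23) = 3.135 and ln(51) = 3.932; z_{0.14} = -1.08, z_{0.84} = 0.9945.
σ = (3.932 − 3.135)/(0.9945 − (-1.08)) = 0.384.
μ = 3.135 − (-1.08)·0.384 = 3.550.

μ ≈ 3.550, σ ≈ 0.384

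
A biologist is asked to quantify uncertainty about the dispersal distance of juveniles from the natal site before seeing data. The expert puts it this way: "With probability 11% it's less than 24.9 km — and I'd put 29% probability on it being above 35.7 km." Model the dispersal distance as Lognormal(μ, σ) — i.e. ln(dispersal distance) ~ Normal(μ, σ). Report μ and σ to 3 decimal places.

If T ~ Lognormal(μ,σ) then ln T ~ Normal(μ,σ), so the p-quantile of ln T is μ + z_p·σ.
ln(24.9) = 3.215 and ln(35.7) = 3.575; z_{0.11} = -1.227, z_{0.71} = 0.5534.
σ = (3.575 − 3.215)/(0.5534 − (-1.227)) = 0.202.
μ = 3.215 − (-1.227)·0.202 = 3.463.

μ ≈ 3.463, σ ≈ 0.202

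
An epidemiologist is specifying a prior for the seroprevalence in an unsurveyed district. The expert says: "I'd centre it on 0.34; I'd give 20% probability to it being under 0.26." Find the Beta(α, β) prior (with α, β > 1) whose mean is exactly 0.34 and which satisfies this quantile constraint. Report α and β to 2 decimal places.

With mean 0.34 fixed, write α = 0.34s, β = 0.66s where s = α+β.
Need P(θ < 0.26) = 0.2 under Beta(0.34s, 0.66s). Normal approximation: (q−m)/√(m(1−m)/s) ≈ z_{0.2} = -0.842, so s ≈ 0.34·0.66·(-0.842)²/(0.26−0.34)² = 24.8.
At s = 24.8: P(θ<0.26) ≈ 0.204. Adjusting to match 0.2 gives s ≈ 25.54.
So α = 0.34·25.54 ≈ 8.68, β = 0.66·25.54 ≈ 16.86.

α ≈ 8.68, β ≈ 16.86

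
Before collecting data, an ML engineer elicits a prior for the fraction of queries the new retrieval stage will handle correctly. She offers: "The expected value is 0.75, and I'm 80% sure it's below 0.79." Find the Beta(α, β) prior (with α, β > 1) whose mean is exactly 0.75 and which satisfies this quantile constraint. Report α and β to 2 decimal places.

With mean 0.75 fixed, write α = 0.75s, β = 0.25s where s = α+β.
Need P(θ < 0.79) = 0.8 under Beta(0.75s, 0.25s). Normal approximation: (q−m)/√(m(1−m)/s) ≈ z_{0.8} = 0.842, so s ≈ 0.75·0.25·(0.842)²/(0.79−0.75)² = 83.0.
At s = 83.0: P(θ<0.79) ≈ 0.797. Adjusting to match 0.8 gives s ≈ 85.06.
So α = 0.75·85.06 ≈ 63.79, β = 0.25·85.06 ≈ 21.26.

α ≈ 63.79, β ≈ 21.26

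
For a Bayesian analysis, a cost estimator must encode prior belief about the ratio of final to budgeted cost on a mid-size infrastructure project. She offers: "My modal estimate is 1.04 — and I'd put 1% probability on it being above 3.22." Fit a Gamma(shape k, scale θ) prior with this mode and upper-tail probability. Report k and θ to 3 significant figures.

k ≈ 4.5, θ ≈ 0.297

Gamma(k,θ) with k>1 has mode (k−1)θ, so θ = 1.04/(k−1).
Need P(X < 3.22) = 0.99 with θ tied to k this way. Start at k = 2, θ = 1.04: P(X<3.22) ≈ 0.815.
Too low — raise k to concentrate. Iterating converges to k ≈ 4.5.
Then θ = 1.04/(4.5−1) ≈ 0.297.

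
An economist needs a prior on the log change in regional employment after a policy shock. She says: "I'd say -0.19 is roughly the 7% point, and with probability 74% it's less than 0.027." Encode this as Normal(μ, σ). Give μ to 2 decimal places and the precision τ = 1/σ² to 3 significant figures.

The p-quantile of Normal(μ,σ) is μ + z_p·σ, with z_{0.07} = -1.476 and z_{0.74} = 0.6433.
Eliminate σ: μ = (z₂·x₁ − z₁·x₂)/(z₂ − z₁) = (0.6433·-0.19 − (-1.476)·0.027)/2.119 = -0.04.
Then σ = (x₂ − x₁)/(z₂ − z₁) = (0.027 − -0.19)/2.119 = 0.10.
Precision τ = 1/σ² = 1/0.1024² = 95.4.

μ = -0.04, τ = 95.4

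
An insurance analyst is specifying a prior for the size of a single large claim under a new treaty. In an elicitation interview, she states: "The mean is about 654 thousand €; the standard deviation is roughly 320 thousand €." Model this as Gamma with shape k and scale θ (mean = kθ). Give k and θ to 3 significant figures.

k ≈ 4.18, θ ≈ 157

For Gamma(k, scale θ): mean = kθ, variance = kθ², so CV = 1/√k.
CV = SD/mean = 320/654 = 0.4893, hence k = 1/CV² = 4.18.
Then θ = mean/k = 654/4.18 = 157.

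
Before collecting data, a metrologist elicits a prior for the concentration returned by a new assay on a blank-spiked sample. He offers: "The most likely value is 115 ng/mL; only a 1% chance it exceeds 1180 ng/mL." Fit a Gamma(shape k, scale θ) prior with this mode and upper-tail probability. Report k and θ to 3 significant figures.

k ≈ 1.57, θ ≈ 203

Gamma(k,θ) with k>1 has mode (k−1)θ, so θ = 115/(k−1).
Need P(X < 1180) = 0.99 with θ tied to k this way. Start at k = 2, θ = 115: P(X<1180) ≈ 1.000.
Too high — lower k to spread out. Iterating converges to k ≈ 1.57.
Then θ = 115/(1.57−1) ≈ 203.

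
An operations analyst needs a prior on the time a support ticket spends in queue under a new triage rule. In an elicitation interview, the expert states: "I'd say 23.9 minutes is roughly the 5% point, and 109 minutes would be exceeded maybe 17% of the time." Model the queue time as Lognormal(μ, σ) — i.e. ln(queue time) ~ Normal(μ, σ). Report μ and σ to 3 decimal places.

If T ~ Lognormal(μ,σ) then ln T ~ Normal(μ,σ), so the p-quantile of ln T is μ + z_p·σ.
ln(23.9) = 3.174 and ln(109) = 4.691; z_{0.05} = -1.645, z_{0.83} = 0.9542.
σ = (4.691 − 3.174)/(0.9542 − (-1.645)) = 0.584.
μ = 3.174 − (-1.645)·0.584 = 4.134.

μ ≈ 4.134, σ ≈ 0.584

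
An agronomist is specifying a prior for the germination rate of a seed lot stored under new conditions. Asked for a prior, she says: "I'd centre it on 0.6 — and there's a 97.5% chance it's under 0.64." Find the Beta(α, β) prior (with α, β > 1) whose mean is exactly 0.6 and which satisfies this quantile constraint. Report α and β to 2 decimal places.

α ≈ 339.14, β ≈ 226.09

With mean 0.6 fixed, write α = 0.6s, β = 0.4s where s = α+β.
Need P(θ < 0.64) = 0.975 under Beta(0.6s, 0.4s). Normal approximation: (q−m)/√(m(1−m)/s) ≈ z_{0.975} = 1.96, so s ≈ 0.6·0.4·(1.96)²/(0.64−0.6)² = 576.2.
At s = 576.2: P(θ<0.64) ≈ 0.976. Adjusting to match 0.975 gives s ≈ 565.23.
So α = 0.6·565.23 ≈ 339.14, β = 0.4·565.23 ≈ 226.09.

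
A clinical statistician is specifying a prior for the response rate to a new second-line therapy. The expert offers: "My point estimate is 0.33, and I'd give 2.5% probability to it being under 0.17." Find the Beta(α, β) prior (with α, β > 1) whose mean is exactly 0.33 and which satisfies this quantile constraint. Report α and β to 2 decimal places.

α ≈ 8.98, β ≈ 18.22

With mean 0.33 fixed, write α = 0.33s, β = 0.67s where s = α+β.
Need P(θ < 0.17) = 0.025 under Beta(0.33s, 0.67s). Normal approximation: (q−m)/√(m(1−m)/s) ≈ z_{0.025} = -1.96, so s ≈ 0.33·0.67·(-1.96)²/(0.17−0.33)² = 33.2.
At s = 33.2: P(θ<0.17) ≈ 0.015. Adjusting to match 0.025 gives s ≈ 27.20.
So α = 0.33·27.20 ≈ 8.98, β = 0.67·27.20 ≈ 18.22.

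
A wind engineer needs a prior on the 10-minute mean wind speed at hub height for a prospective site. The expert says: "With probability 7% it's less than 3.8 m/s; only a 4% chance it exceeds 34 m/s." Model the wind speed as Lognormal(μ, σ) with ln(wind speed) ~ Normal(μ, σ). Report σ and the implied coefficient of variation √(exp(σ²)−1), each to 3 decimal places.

σ ≈ 0.679, CV ≈ 0.766

If T ~ Lognormal(μ,σ) then ln T ~ Normal(μ,σ), so the p-quantile of ln T is μ + z_p·σ.
ln(3.8) = 1.335 and ln(34) = 3.526; z_{0.07} = -1.476, z_{0.96} = 1.751.
σ = (3.526 − 1.335)/(1.751 − (-1.476)) = 0.679.
μ = 1.335 − (-1.476)·0.679 = 2.337.
CV = √(exp(σ²)−1) = √(exp(0.4613)−1) = 0.766.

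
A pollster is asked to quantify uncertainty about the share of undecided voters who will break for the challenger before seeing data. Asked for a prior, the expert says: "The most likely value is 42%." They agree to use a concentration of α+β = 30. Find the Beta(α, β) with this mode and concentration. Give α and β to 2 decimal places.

α = 12.76, β = 17.24

For α,β > 1 the Beta mode is (α−1)/(α+β−2). With α+β = 30, the mode is (α−1)/28.
Set (α−1)/28 = 0.42 → α = 1 + 0.42·28 = 12.76.
β = 30 − α = 17.24.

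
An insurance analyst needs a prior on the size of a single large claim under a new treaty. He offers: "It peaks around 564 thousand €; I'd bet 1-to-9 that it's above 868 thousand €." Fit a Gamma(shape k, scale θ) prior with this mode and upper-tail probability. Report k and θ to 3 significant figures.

k ≈ 11, θ ≈ 56.1

Gamma(k,θ) with k>1 has mode (k−1)θ, so θ = 564/(k−1).
Need P(X < 868) = 0.9 with θ tied to k this way. Start at k = 2, θ = 564: P(X<868) ≈ 0.455.
Too low — raise k to concentrate. Iterating converges to k ≈ 11.
Then θ = 564/(11−1) ≈ 56.1.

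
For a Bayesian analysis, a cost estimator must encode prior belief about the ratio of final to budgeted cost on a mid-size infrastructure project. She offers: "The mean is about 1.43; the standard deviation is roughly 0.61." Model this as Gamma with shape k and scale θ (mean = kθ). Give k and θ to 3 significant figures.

k ≈ 5.5, θ ≈ 0.26

For Gamma(k, scale θ): mean = kθ, variance = kθ², so CV = 1/√k.
CV = SD/mean = 0.61/1.43 = 0.4266, hence k = 1/CV² = 5.5.
Then θ = mean/k = 1.43/5.5 = 0.26.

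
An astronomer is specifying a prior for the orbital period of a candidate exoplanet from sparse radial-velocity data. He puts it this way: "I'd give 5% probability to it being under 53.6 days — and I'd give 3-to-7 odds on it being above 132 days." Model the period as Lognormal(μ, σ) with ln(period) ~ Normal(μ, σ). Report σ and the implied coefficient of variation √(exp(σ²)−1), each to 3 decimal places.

σ ≈ 0.415, CV ≈ 0.434

If T ~ Lognormal(μ,σ) then ln T ~ Normal(μ,σ), so the p-quantile of ln T is μ + z_p·σ.
ln(53.6) = 3.982 and ln(132) = 4.883; z_{0.05} = -1.645, z_{0.7} = 0.5244.
σ = (4.883 − 3.982)/(0.5244 − (-1.645)) = 0.415.
μ = 3.982 − (-1.645)·0.415 = 4.665.
CV = √(exp(σ²)−1) = √(exp(0.1726)−1) = 0.434.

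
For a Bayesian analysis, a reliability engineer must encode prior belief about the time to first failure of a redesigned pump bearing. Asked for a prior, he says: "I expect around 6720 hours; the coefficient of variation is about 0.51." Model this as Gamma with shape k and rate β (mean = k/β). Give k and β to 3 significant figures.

k ≈ 3.84, β ≈ 0.000572

For Gamma(k, rate β): mean = k/β, variance = k/β², so CV = 1/√k.
CV = 0.51, hence k = 1/CV² = 3.84.
Then β = k/mean = 3.84/6720 = 0.000572.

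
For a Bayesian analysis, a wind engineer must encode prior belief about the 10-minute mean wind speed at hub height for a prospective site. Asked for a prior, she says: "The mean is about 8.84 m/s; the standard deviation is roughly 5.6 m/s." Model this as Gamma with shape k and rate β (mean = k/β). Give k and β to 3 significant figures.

For Gamma(k, rate β): mean = k/β, variance = k/β², so CV = 1/√k.
CV = SD/mean = 5.6/8.84 = 0.6335, hence k = 1/CV² = 2.49.
Then β = k/mean = 2.49/8.84 = 0.282.

k ≈ 2.49, β ≈ 0.282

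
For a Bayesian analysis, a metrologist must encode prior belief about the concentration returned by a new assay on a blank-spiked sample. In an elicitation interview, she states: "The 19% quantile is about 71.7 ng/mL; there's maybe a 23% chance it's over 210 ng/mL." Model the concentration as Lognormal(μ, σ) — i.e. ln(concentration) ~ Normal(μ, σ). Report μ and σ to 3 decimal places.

If T ~ Lognormal(μ,σ) then ln T ~ Normal(μ,σ), so the p-quantile of ln T is μ + z_p·σ.
ln(71.7) = 4.272 and ln(210) = 5.347; z_{0.19} = -0.8779, z_{0.77} = 0.7388.
σ = (5.347 − 4.272)/(0.7388 − (-0.8779)) = 0.665.
μ = 4.272 − (-0.8779)·0.665 = 4.856.

μ ≈ 4.856, σ ≈ 0.665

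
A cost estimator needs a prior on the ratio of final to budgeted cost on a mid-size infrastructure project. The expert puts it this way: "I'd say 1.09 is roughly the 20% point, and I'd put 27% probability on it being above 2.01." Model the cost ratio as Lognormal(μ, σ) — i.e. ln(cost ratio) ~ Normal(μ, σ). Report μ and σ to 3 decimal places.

If T ~ Lognormal(μ,σ) then ln T ~ Normal(μ,σ), so the p-quantile of ln T is μ + z_p·σ.
ln(1.09) = 0.08618 and ln(2.01) = 0.6981; z_{0.2} = -0.8416, z_{0.73} = 0.6128.
σ = (0.6981 − 0.08618)/(0.6128 − (-0.8416)) = 0.421.
μ = 0.08618 − (-0.8416)·0.421 = 0.440.

μ ≈ 0.440, σ ≈ 0.421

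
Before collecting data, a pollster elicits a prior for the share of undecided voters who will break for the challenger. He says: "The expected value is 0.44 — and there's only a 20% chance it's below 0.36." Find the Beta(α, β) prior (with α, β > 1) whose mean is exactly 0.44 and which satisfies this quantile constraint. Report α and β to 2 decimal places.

α ≈ 12.17, β ≈ 15.49

With mean 0.44 fixed, write α = 0.44s, β = 0.56s where s = α+β.
Need P(θ < 0.36) = 0.2 under Beta(0.44s, 0.56s). Normal approximation: (q−m)/√(m(1−m)/s) ≈ z_{0.2} = -0.842, so s ≈ 0.44·0.56·(-0.842)²/(0.36−0.44)² = 27.3.
At s = 27.3: P(θ<0.36) ≈ 0.202. Adjusting to match 0.2 gives s ≈ 27.66.
So α = 0.44·27.66 ≈ 12.17, β = 0.56·27.66 ≈ 15.49.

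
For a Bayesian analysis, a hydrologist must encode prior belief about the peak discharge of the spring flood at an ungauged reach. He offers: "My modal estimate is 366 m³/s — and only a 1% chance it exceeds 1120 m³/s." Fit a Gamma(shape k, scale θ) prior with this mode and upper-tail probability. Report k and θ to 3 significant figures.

k ≈ 4.58, θ ≈ 102

Gamma(k,θ) with k>1 has mode (k−1)θ, so θ = 366/(k−1).
Need P(X < 1120) = 0.99 with θ tied to k this way. Start at k = 2, θ = 366: P(X<1120) ≈ 0.810.
Too low — raise k to concentrate. Iterating converges to k ≈ 4.58.
Then θ = 366/(4.58−1) ≈ 102.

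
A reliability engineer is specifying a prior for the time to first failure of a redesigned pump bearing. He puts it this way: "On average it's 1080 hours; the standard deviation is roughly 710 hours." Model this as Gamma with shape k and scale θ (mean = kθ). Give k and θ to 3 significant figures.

k ≈ 2.31, θ ≈ 467

For Gamma(k, scale θ): mean = kθ, variance = kθ², so CV = 1/√k.
CV = SD/mean = 710/1080 = 0.6574, hence k = 1/CV² = 2.31.
Then θ = mean/k = 1080/2.31 = 467.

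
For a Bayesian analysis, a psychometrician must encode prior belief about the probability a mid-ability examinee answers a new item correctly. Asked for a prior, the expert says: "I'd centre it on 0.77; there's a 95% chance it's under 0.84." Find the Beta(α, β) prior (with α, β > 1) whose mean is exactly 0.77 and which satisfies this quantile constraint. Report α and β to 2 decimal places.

With mean 0.77 fixed, write α = 0.77s, β = 0.23s where s = α+β.
Need P(θ < 0.84) = 0.95 under Beta(0.77s, 0.23s). Normal approximation: (q−m)/√(m(1−m)/s) ≈ z_{0.95} = 1.64, so s ≈ 0.77·0.23·(1.64)²/(0.84−0.77)² = 97.8.
At s = 97.8: P(θ<0.84) ≈ 0.960. Adjusting to match 0.95 gives s ≈ 87.36.
So α = 0.77·87.36 ≈ 67.27, β = 0.23·87.36 ≈ 20.09.

α ≈ 67.27, β ≈ 20.09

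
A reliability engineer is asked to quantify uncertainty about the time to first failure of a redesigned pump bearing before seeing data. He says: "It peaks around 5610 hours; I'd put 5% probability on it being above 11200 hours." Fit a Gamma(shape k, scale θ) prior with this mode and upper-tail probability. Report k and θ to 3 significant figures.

k ≈ 6.8, θ ≈ 967

Gamma(k,θ) with k>1 has mode (k−1)θ, so θ = 5610/(k−1).
Need P(X < 11200) = 0.95 with θ tied to k this way. Start at k = 2, θ = 5610: P(X<11200) ≈ 0.593.
Too low — raise k to concentrate. Iterating converges to k ≈ 6.8.
Then θ = 5610/(6.8−1) ≈ 967.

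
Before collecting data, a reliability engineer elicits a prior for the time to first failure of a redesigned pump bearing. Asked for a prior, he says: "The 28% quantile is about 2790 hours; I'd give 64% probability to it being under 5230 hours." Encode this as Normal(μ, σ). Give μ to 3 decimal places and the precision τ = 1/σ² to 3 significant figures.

The p-quantile of Normal(μ,σ) is μ + z_p·σ, with z_{0.28} = -0.5828 and z_{0.64} = 0.3585.
Eliminate σ: μ = (z₂·x₁ − z₁·x₂)/(z₂ − z₁) = (0.3585·2790 − (-0.5828)·5230)/0.9413 = 4300.818.
Then σ = (x₂ − x₁)/(z₂ − z₁) = (5230 − 2790)/0.9413 = 2592.159.
Precision τ = 1/σ² = 1/2592² = 1.49e-07.

μ = 4300.818, τ = 1.49e-07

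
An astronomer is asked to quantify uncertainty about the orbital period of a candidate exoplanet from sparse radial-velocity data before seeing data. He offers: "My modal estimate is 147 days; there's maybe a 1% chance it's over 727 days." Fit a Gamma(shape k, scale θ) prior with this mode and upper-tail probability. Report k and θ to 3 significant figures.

Gamma(k,θ) with k>1 has mode (k−1)θ, so θ = 147/(k−1).
Need P(X < 727) = 0.99 with θ tied to k this way. Start at k = 2, θ = 147: P(X<727) ≈ 0.958.
Too low — raise k to concentrate. Iterating converges to k ≈ 2.54.
Then θ = 147/(2.54−1) ≈ 95.5.

k ≈ 2.54, θ ≈ 95.5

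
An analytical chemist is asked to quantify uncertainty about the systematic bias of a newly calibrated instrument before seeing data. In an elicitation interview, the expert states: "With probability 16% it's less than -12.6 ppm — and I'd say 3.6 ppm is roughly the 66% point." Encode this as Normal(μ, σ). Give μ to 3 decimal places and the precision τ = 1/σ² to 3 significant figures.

μ = -1.149, τ = 0.00754

The p-quantile of Normal(μ,σ) is μ + z_p·σ, with z_{0.16} = -0.9945 and z_{0.66} = 0.4125.
Eliminate σ: μ = (z₂·x₁ − z₁·x₂)/(z₂ − z₁) = (0.4125·-12.6 − (-0.9945)·3.6)/1.407 = -1.149.
Then σ = (x₂ − x₁)/(z₂ − z₁) = (3.6 − -12.6)/1.407 = 11.515.
Precision τ = 1/σ² = 1/11.51² = 0.00754.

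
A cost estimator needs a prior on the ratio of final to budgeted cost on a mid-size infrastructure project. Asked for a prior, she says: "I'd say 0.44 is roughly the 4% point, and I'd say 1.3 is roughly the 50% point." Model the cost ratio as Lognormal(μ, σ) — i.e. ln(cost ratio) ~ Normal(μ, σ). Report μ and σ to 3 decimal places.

μ ≈ 0.262, σ ≈ 0.619

If T ~ Lognormal(μ,σ) then ln T ~ Normal(μ,σ), so the p-quantile of ln T is μ + z_p·σ.
ln(0.44) = -0.821 and ln(1.3) = 0.2624; z_{0.04} = -1.751, z_{0.5} = 0.
σ = (0.2624 − -0.821)/(0 − (-1.751)) = 0.619.
μ = -0.821 − (-1.751)·0.619 = 0.262.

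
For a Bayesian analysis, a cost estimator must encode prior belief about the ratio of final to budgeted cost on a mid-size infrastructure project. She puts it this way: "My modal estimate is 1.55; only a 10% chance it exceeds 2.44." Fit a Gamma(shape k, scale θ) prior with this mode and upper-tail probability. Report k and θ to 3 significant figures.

k ≈ 10.1, θ ≈ 0.17

Gamma(k,θ) with k>1 has mode (k−1)θ, so θ = 1.55/(k−1).
Need P(X < 2.44) = 0.9 with θ tied to k this way. Start at k = 2, θ = 1.55: P(X<2.44) ≈ 0.467.
Too low — raise k to concentrate. Iterating converges to k ≈ 10.1.
Then θ = 1.55/(10.1−1) ≈ 0.17.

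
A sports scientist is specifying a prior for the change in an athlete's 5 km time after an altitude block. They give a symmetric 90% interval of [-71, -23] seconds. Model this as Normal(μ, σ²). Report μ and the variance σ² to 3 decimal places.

A symmetric 90% interval runs μ ± z·σ with z = 1.645.
Half-width = 24, so σ = 24/1.645 = 14.5910 and σ² = 212.896.
μ is the interval midpoint, -47.000.

μ = -47.000, σ² = 212.896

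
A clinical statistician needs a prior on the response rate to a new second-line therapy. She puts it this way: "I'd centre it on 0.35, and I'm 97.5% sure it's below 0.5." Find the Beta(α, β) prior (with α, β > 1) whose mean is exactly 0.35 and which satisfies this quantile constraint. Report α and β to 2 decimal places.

With mean 0.35 fixed, write α = 0.35s, β = 0.65s where s = α+β.
Need P(θ < 0.5) = 0.975 under Beta(0.35s, 0.65s). Normal approximation: (q−m)/√(m(1−m)/s) ≈ z_{0.975} = 1.96, so s ≈ 0.35·0.65·(1.96)²/(0.5−0.35)² = 38.8.
At s = 38.8: P(θ<0.5) ≈ 0.972. Adjusting to match 0.975 gives s ≈ 41.15.
So α = 0.35·41.15 ≈ 14.40, β = 0.65·41.15 ≈ 26.75.

α ≈ 14.40, β ≈ 26.75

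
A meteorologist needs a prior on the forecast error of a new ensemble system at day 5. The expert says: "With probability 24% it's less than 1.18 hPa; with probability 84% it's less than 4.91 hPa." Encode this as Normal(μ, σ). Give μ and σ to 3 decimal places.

The p-quantile of Normal(μ,σ) is μ + z_p·σ, with z_{0.24} = -0.7063 and z_{0.84} = 0.9945.
Eliminate σ: μ = (z₂·x₁ − z₁·x₂)/(z₂ − z₁) = (0.9945·1.18 − (-0.7063)·4.91)/1.701 = 2.729.
Then σ = (x₂ − x₁)/(z₂ − z₁) = (4.91 − 1.18)/1.701 = 2.193.

μ = 2.729, σ = 2.193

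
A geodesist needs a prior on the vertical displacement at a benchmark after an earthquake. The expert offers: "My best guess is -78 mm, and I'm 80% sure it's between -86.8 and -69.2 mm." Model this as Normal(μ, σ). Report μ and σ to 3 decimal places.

A symmetric 80% interval runs μ ± z·σ with z = 1.282.
Half-width = 8.8, so σ = 8.8/1.282 = 6.867.
μ is the stated best guess, -78.000.

μ = -78.000, σ = 6.867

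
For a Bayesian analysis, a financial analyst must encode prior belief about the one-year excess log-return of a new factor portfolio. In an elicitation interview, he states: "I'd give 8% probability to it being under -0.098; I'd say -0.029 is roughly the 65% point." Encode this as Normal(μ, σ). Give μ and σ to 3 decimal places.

The p-quantile of Normal(μ,σ) is μ + z_p·σ, with z_{0.08} = -1.405 and z_{0.65} = 0.3853.
Eliminate σ: μ = (z₂·x₁ − z₁·x₂)/(z₂ − z₁) = (0.3853·-0.098 − (-1.405)·-0.029)/1.79 = -0.044.
Then σ = (x₂ − x₁)/(z₂ − z₁) = (-0.029 − -0.098)/1.79 = 0.039.

μ = -0.044, σ = 0.039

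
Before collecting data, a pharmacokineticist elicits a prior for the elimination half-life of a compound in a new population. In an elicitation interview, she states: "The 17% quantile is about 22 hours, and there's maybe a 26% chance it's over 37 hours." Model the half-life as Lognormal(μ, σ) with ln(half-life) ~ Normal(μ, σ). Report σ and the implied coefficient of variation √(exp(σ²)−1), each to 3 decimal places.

σ ≈ 0.325, CV ≈ 0.334

If T ~ Lognormal(μ,σ) then ln T ~ Normal(μ,σ), so the p-quantile of ln T is μ + z_p·σ.
ln(22) = 3.091 and ln(37) = 3.611; z_{0.17} = -0.9542, z_{0.74} = 0.6433.
σ = (3.611 − 3.091)/(0.6433 − (-0.9542)) = 0.325.
μ = 3.091 − (-0.9542)·0.325 = 3.402.
CV = √(exp(σ²)−1) = √(exp(0.1059)−1) = 0.334.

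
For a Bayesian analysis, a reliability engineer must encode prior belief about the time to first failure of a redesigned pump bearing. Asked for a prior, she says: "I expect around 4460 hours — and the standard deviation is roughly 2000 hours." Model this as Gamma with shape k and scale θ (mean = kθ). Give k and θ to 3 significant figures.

k ≈ 4.97, θ ≈ 897

For Gamma(k, scale θ): mean = kθ, variance = kθ², so CV = 1/√k.
CV = SD/mean = 2000/4460 = 0.4484, hence k = 1/CV² = 4.97.
Then θ = mean/k = 4460/4.97 = 897.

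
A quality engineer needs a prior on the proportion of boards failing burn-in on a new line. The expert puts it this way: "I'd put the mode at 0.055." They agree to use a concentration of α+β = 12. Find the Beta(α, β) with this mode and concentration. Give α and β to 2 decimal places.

α = 1.55, β = 10.45

For α,β > 1 the Beta mode is (α−1)/(α+β−2). With α+β = 12, the mode is (α−1)/10.
Set (α−1)/10 = 0.055 → α = 1 + 0.055·10 = 1.55.
β = 12 − α = 10.45.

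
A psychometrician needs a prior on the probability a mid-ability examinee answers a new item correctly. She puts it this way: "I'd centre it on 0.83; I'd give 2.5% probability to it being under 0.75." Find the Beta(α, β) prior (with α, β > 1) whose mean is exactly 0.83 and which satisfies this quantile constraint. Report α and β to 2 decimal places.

α ≈ 81.34, β ≈ 16.66

With mean 0.83 fixed, write α = 0.83s, β = 0.17s where s = α+β.
Need P(θ < 0.75) = 0.025 under Beta(0.83s, 0.17s). Normal approximation: (q−m)/√(m(1−m)/s) ≈ z_{0.025} = -1.96, so s ≈ 0.83·0.17·(-1.96)²/(0.75−0.83)² = 84.7.
At s = 84.7: P(θ<0.75) ≈ 0.034. Adjusting to match 0.025 gives s ≈ 98.00.
So α = 0.83·98.00 ≈ 81.34, β = 0.17·98.00 ≈ 16.66.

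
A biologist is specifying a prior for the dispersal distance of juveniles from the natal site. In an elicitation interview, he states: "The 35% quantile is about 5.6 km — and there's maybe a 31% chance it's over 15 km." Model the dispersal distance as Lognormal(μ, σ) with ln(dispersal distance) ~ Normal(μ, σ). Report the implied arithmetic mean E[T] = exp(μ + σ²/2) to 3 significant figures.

E[T] ≈ 16.1 km

If T ~ Lognormal(μ,σ) then ln T ~ Normal(μ,σ), so the p-quantile of ln T is μ + z_p·σ.
ln(5.6) = 1.723 and ln(15) = 2.708; z_{0.35} = -0.3853, z_{0.69} = 0.4959.
σ = (2.708 − 1.723)/(0.4959 − (-0.3853)) = 1.118.
μ = 1.723 − (-0.3853)·1.118 = 2.154.
E[T] = exp(μ + σ²/2) = exp(2.154 + 0.6251) = 16.1 km.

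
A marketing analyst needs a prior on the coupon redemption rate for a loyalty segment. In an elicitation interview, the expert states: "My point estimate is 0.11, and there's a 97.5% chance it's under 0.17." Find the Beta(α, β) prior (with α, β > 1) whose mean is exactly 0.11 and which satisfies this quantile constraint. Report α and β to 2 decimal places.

With mean 0.11 fixed, write α = 0.11s, β = 0.89s where s = α+β.
Need P(θ < 0.17) = 0.975 under Beta(0.11s, 0.89s). Normal approximation: (q−m)/√(m(1−m)/s) ≈ z_{0.975} = 1.96, so s ≈ 0.11·0.89·(1.96)²/(0.17−0.11)² = 104.5.
At s = 104.5: P(θ<0.17) ≈ 0.964. Adjusting to match 0.975 gives s ≈ 125.76.
So α = 0.11·125.76 ≈ 13.83, β = 0.89·125.76 ≈ 111.93.

α ≈ 13.83, β ≈ 111.93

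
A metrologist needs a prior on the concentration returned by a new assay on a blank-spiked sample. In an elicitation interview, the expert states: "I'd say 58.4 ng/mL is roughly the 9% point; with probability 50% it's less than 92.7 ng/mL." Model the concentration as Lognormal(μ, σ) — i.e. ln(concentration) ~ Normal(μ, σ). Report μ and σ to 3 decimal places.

If T ~ Lognormal(μ,σ) then ln T ~ Normal(μ,σ), so the p-quantile of ln T is μ + z_p·σ.
ln(58.4) = 4.067 and ln(92.7) = 4.529; z_{0.09} = -1.341, z_{0.5} = 0.
σ = (4.529 − 4.067)/(0 − (-1.341)) = 0.345.
μ = 4.067 − (-1.341)·0.345 = 4.529.

μ ≈ 4.529, σ ≈ 0.345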